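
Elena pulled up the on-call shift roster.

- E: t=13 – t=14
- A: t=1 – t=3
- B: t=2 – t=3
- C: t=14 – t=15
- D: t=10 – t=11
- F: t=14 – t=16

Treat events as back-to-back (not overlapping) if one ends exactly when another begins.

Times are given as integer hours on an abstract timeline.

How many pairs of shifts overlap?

2

Sorted by start: A, B, D, E, C, F.
B starts before A ends → A and B overlap.
D starts after A ends, so A has no further overlaps.
D starts after B ends, so B has no further overlaps.
E starts after D ends, so D has no further overlaps.
C starts exactly when E ends (back-to-back, no overlap), so E has no further overlaps.
F starts before C ends → C and F overlap.
Overlapping pairs: A & B, C & F — 2 in total.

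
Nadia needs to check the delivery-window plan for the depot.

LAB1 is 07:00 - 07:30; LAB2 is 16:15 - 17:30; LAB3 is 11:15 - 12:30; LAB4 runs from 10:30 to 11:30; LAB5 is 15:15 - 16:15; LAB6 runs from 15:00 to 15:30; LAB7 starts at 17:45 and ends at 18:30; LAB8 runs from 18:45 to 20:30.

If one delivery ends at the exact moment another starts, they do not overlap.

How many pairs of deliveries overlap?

Sorted by start: LAB1, LAB4, LAB3, LAB6, LAB5, LAB2, LAB7, LAB8.
LAB4 starts after LAB1 ends; LAB1 is clear from here.
LAB3 starts before LAB4 ends → LAB4 and LAB3 overlap.
LAB6 starts after LAB4 ends; LAB4 is clear from here.
LAB6 starts after LAB3 ends; LAB3 is clear from here.
LAB5 starts before LAB6 ends → LAB6 and LAB5 overlap.
LAB2 starts after LAB6 ends; LAB6 is clear from here.
LAB2 starts exactly when LAB5 ends (back-to-back, no overlap); LAB5 is clear from here.
LAB7 starts after LAB2 ends; LAB2 is clear from here.
LAB8 starts after LAB7 ends.
Overlapping pairs: LAB3 & LAB4, LAB5 & LAB6 — 2 in total.

2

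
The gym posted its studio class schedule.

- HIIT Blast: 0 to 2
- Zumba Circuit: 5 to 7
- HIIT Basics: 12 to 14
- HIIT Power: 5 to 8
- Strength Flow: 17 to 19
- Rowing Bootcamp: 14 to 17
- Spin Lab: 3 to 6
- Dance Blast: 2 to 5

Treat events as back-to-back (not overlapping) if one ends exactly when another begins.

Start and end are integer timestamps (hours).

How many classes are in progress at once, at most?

Walk through starts and ends in time order (an end at T is processed before a start at T):
0 start HIIT Blast → 1
2 end HIIT Blast → 0
2 start Dance Blast → 1
3 start Spin Lab → 2
5 end Dance Blast → 1
5 start HIIT Power → 2
5 start Zumba Circuit → 3
6 end Spin Lab → 2
7 end Zumba Circuit → 1
8 end HIIT Power → 0
12 start HIIT Basics → 1
14 end HIIT Basics → 0
14 start Rowing Bootcamp → 1
17 end Rowing Bootcamp → 0
17 start Strength Flow → 1
19 end Strength Flow → 0
Peak is 3, at 5 (HIIT Power, Spin Lab, Zumba Circuit).

3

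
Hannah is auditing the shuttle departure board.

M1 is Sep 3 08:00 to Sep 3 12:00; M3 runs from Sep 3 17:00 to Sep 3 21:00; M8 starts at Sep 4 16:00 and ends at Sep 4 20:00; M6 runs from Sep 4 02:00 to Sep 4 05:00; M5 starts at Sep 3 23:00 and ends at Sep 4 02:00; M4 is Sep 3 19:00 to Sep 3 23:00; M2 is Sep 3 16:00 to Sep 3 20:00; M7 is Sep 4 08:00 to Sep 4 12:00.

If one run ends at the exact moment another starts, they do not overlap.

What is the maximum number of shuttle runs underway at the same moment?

3

Walk through starts and ends in time order (an end at T is processed before a start at T):
Sep 3 08:00 start M1 → 1
Sep 3 12:00 end M1 → 0
Sep 3 16:00 start M2 → 1
Sep 3 17:00 start M3 → 2
Sep 3 19:00 start M4 → 3
Sep 3 20:00 end M2 → 2
Sep 3 21:00 end M3 → 1
Sep 3 23:00 end M4 → 0
Sep 3 23:00 start M5 → 1
Sep 4 02:00 end M5 → 0
Sep 4 02:00 start M6 → 1
Sep 4 05:00 end M6 → 0
Sep 4 08:00 start M7 → 1
Sep 4 12:00 end M7 → 0
Sep 4 16:00 start M8 → 1
Sep 4 20:00 end M8 → 0
Peak is 3, at Sep 3 19:00 (M2, M3, M4).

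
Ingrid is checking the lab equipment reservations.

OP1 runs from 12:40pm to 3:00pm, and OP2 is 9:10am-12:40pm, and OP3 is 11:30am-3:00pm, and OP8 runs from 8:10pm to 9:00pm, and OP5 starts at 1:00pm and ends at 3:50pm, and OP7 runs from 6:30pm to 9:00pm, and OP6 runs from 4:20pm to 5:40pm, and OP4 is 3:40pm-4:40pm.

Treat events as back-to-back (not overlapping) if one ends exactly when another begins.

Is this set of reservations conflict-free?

Sorted by start: OP2, OP3, OP1, OP5, OP4, OP6, OP7, OP8.
OP3 starts before OP2 ends → OP2 and OP3 overlap.
That's a conflict, so the schedule is not conflict-free.

No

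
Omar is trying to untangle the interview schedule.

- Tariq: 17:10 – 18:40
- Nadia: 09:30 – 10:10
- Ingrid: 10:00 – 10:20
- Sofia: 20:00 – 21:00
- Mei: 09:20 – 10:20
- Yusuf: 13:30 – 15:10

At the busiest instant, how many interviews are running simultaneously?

Sort all start/end points and keep a running count:
09:20 start Mei → 1
09:30 start Nadia → 2
10:00 start Ingrid → 3
10:10 end Nadia → 2
10:20 end Ingrid → 1
10:20 end Mei → 0
13:30 start Yusuf → 1
15:10 end Yusuf → 0
17:10 start Tariq → 1
18:40 end Tariq → 0
20:00 start Sofia → 1
21:00 end Sofia → 0
Peak is 3, at 10:00 (Ingrid, Mei, Nadia).

3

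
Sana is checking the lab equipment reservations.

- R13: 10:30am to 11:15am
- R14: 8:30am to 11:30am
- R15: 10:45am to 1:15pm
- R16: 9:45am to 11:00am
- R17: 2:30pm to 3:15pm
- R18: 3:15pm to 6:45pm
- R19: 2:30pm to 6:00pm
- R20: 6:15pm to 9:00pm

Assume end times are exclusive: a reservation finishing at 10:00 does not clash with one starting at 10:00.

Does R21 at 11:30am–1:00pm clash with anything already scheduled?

Yes — it overlaps R15

R14: ends 11:30am at or before R21 starts 11:30am → clear.
R16: ends 11:00am at or before R21 starts 11:30am → clear.
R13: ends 11:15am at or before R21 starts 11:30am → clear.
R15: starts 10:45am before R21 ends 1:00pm, and ends 1:15pm after R21 starts 11:30am → overlap.
R17: starts 2:30pm at or after R21 ends 1:00pm → clear.
R19: starts 2:30pm at or after R21 ends 1:00pm → clear.
R18: starts 3:15pm at or after R21 ends 1:00pm → clear.
R20: starts 6:15pm at or after R21 ends 1:00pm → clear.
R21 overlaps R15.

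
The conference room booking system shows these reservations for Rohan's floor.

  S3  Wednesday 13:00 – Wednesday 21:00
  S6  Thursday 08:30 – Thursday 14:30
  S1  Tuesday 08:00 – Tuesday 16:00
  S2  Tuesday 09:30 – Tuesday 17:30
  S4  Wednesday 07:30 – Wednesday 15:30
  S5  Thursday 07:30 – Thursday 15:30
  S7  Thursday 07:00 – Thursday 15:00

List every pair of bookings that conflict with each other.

S1 & S2, S3 & S4, S5 & S6, S5 & S7, S6 & S7

Sorted by start: S1, S2, S4, S3, S7, S5, S6.
S2 starts before S1 ends → S1 and S2 overlap.
S4 starts after S1 ends — done with S1.
S4 starts after S2 ends — done with S2.
S3 starts before S4 ends → S4 and S3 overlap.
S7 starts after S4 ends — done with S4.
S7 starts after S3 ends — done with S3.
S5 starts before S7 ends → S7 and S5 overlap.
S6 starts before S7 ends → S7 and S6 overlap.
S6 starts before S5 ends → S5 and S6 overlap.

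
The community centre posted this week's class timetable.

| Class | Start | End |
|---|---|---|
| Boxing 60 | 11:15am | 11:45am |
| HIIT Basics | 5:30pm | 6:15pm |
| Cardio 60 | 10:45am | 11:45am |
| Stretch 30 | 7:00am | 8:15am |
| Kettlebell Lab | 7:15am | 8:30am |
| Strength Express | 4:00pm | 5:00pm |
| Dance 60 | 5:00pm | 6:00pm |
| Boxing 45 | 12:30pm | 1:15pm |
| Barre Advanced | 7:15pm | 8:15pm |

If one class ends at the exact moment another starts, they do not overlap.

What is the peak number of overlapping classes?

2

Sweep the timeline, counting +1 at each start and −1 at each end (ends before starts at a tie):
7:00am start Stretch 30 → 1
7:15am start Kettlebell Lab → 2
8:15am end Stretch 30 → 1
8:30am end Kettlebell Lab → 0
10:45am start Cardio 60 → 1
11:15am start Boxing 60 → 2
11:45am end Boxing 60 → 1
11:45am end Cardio 60 → 0
12:30pm start Boxing 45 → 1
1:15pm end Boxing 45 → 0
4:00pm start Strength Express → 1
5:00pm end Strength Express → 0
5:00pm start Dance 60 → 1
5:30pm start HIIT Basics → 2
6:00pm end Dance 60 → 1
6:15pm end HIIT Basics → 0
7:15pm start Barre Advanced → 1
8:15pm end Barre Advanced → 0
Peak is 2, at 7:15am (Kettlebell Lab, Stretch 30).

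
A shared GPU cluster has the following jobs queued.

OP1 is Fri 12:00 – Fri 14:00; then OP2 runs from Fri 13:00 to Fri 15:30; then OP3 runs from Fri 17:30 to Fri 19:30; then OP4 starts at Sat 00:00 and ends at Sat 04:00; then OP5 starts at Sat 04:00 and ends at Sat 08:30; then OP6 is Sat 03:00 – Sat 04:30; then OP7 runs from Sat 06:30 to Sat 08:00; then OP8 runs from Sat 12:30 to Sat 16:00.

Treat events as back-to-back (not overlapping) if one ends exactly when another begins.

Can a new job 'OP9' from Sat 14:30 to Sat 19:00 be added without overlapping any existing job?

No — it overlaps OP8

OP1: ends Fri 14:00 at or before OP9 starts Sat 14:30 → clear.
OP2: ends Fri 15:30 at or before OP9 starts Sat 14:30 → clear.
OP3: ends Fri 19:30 at or before OP9 starts Sat 14:30 → clear.
OP4: ends Sat 04:00 at or before OP9 starts Sat 14:30 → clear.
OP6: ends Sat 04:30 at or before OP9 starts Sat 14:30 → clear.
OP5: ends Sat 08:30 at or before OP9 starts Sat 14:30 → clear.
OP7: ends Sat 08:00 at or before OP9 starts Sat 14:30 → clear.
OP8: starts Sat 12:30 before OP9 ends Sat 19:00, and ends Sat 16:00 after OP9 starts Sat 14:30 → overlap.
OP9 overlaps OP8.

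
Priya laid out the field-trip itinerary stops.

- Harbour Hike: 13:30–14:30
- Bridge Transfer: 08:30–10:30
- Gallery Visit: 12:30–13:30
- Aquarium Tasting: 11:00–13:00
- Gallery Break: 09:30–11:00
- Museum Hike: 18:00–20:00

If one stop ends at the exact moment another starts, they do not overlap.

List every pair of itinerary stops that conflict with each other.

Aquarium Tasting & Gallery Visit, Bridge Transfer & Gallery Break

Sorted by start: Bridge Transfer, Gallery Break, Aquarium Tasting, Gallery Visit, Harbour Hike, Museum Hike.
Gallery Break starts before Bridge Transfer ends → Bridge Transfer and Gallery Break overlap.
Aquarium Tasting starts after Bridge Transfer ends, so nothing later overlaps Bridge Transfer either.
Aquarium Tasting starts exactly when Gallery Break ends (back-to-back, no overlap), so nothing later overlaps Gallery Break either.
Gallery Visit starts before Aquarium Tasting ends → Aquarium Tasting and Gallery Visit overlap.
Harbour Hike starts after Aquarium Tasting ends, so nothing later overlaps Aquarium Tasting either.
Harbour Hike starts exactly when Gallery Visit ends (back-to-back, no overlap), so nothing later overlaps Gallery Visit either.
Museum Hike starts after Harbour Hike ends.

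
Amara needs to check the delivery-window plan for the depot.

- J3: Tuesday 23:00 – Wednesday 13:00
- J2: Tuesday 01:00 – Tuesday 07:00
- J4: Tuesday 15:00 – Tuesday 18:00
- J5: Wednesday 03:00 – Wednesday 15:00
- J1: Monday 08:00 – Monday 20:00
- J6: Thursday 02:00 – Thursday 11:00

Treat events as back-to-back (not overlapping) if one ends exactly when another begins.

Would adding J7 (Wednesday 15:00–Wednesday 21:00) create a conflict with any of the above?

No — it doesn't clash with anything

J1: ends Monday 20:00 at or before J7 starts Wednesday 15:00 → clear.
J2: ends Tuesday 07:00 at or before J7 starts Wednesday 15:00 → clear.
J4: ends Tuesday 18:00 at or before J7 starts Wednesday 15:00 → clear.
J3: ends Wednesday 13:00 at or before J7 starts Wednesday 15:00 → clear.
J5: ends Wednesday 15:00 at or before J7 starts Wednesday 15:00 → clear.
J6: starts Thursday 02:00 at or after J7 ends Wednesday 21:00 → clear.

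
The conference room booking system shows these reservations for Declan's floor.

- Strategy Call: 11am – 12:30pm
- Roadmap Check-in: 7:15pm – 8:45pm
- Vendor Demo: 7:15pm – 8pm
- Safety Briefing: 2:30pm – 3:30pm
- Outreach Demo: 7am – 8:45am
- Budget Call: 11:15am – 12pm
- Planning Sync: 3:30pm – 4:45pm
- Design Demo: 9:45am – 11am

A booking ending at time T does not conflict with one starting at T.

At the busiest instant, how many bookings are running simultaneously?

2

Walk through starts and ends in time order (an end at T is processed before a start at T):
7am start Outreach Demo → 1
8:45am end Outreach Demo → 0
9:45am start Design Demo → 1
11am end Design Demo → 0
11am start Strategy Call → 1
11:15am start Budget Call → 2
12pm end Budget Call → 1
12:30pm end Strategy Call → 0
2:30pm start Safety Briefing → 1
3:30pm end Safety Briefing → 0
3:30pm start Planning Sync → 1
4:45pm end Planning Sync → 0
7:15pm start Roadmap Check-in → 1
7:15pm start Vendor Demo → 2
8pm end Vendor Demo → 1
8:45pm end Roadmap Check-in → 0
Peak is 2, at 11:15am (Budget Call, Strategy Call).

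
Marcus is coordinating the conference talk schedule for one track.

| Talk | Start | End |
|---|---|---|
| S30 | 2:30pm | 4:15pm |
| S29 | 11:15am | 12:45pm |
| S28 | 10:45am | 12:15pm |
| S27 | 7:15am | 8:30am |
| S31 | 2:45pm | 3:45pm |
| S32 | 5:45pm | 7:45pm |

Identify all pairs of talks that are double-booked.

S28 & S29, S30 & S31

Sorted by start: S27, S28, S29, S30, S31, S32.
S28 starts after S27 ends — done with S27.
S29 starts before S28 ends → S28 and S29 overlap.
S30 starts after S28 ends — done with S28.
S30 starts after S29 ends — done with S29.
S31 starts before S30 ends → S30 and S31 overlap.
S32 starts after S30 ends.
S32 starts after S31 ends.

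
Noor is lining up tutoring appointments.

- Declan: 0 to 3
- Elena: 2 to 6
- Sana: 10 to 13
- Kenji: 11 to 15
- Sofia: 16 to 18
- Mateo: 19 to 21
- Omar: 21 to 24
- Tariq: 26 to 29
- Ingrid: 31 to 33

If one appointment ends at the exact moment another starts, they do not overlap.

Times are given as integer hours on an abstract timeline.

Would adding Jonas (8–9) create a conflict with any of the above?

No — it doesn't clash with anything

Declan: ends 3 at or before Jonas starts 8 → clear.
Elena: ends 6 at or before Jonas starts 8 → clear.
Sana: starts 10 at or after Jonas ends 9 → clear.
Kenji: starts 11 at or after Jonas ends 9 → clear.
Sofia: starts 16 at or after Jonas ends 9 → clear.
Mateo: starts 19 at or after Jonas ends 9 → clear.
Omar: starts 21 at or after Jonas ends 9 → clear.
Tariq: starts 26 at or after Jonas ends 9 → clear.
Ingrid: starts 31 at or after Jonas ends 9 → clear.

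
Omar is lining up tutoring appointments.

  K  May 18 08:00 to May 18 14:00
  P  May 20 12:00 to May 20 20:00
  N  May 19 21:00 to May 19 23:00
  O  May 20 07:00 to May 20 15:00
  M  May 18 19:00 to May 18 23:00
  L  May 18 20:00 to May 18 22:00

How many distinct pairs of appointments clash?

Sorted by start: K, M, L, N, O, P.
M starts after K ends, so nothing later overlaps K either.
L starts before M ends → M and L overlap.
N starts after M ends, so nothing later overlaps M either.
N starts after L ends, so nothing later overlaps L either.
O starts after N ends, so nothing later overlaps N either.
P starts before O ends → O and P overlap.
Overlapping pairs: L & M, O & P — 2 in total.

2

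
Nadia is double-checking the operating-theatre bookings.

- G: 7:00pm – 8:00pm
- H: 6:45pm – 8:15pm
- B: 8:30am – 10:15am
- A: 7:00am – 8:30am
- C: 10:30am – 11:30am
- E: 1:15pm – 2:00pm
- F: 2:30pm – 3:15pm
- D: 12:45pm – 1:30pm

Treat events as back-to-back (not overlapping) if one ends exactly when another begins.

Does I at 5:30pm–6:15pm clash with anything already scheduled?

A: ends 8:30am at or before I starts 5:30pm → clear.
B: ends 10:15am at or before I starts 5:30pm → clear.
C: ends 11:30am at or before I starts 5:30pm → clear.
D: ends 1:30pm at or before I starts 5:30pm → clear.
E: ends 2:00pm at or before I starts 5:30pm → clear.
F: ends 3:15pm at or before I starts 5:30pm → clear.
H: starts 6:45pm at or after I ends 6:15pm → clear.
G: starts 7:00pm at or after I ends 6:15pm → clear.

No — it doesn't clash with anything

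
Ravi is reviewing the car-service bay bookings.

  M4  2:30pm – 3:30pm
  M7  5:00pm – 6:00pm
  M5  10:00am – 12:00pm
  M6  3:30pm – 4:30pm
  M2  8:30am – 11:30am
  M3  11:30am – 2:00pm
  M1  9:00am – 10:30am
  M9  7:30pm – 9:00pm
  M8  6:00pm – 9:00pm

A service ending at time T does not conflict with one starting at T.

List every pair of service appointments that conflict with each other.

Sorted by start: M2, M1, M5, M3, M4, M6, M7, M8, M9.
M1 starts before M2 ends → M2 and M1 overlap.
M5 starts before M2 ends → M2 and M5 overlap.
M3 starts exactly when M2 ends (back-to-back, no overlap), so nothing later overlaps M2 either.
M5 starts before M1 ends → M1 and M5 overlap.
M3 starts after M1 ends, so nothing later overlaps M1 either.
M3 starts before M5 ends → M5 and M3 overlap.
M4 starts after M5 ends, so nothing later overlaps M5 either.
M4 starts after M3 ends, so nothing later overlaps M3 either.
M6 starts exactly when M4 ends (back-to-back, no overlap), so nothing later overlaps M4 either.
M7 starts after M6 ends, so nothing later overlaps M6 either.
M8 starts exactly when M7 ends (back-to-back, no overlap), so nothing later overlaps M7 either.
M9 starts before M8 ends → M8 and M9 overlap.

M1 & M2, M1 & M5, M2 & M5, M3 & M5, M8 & M9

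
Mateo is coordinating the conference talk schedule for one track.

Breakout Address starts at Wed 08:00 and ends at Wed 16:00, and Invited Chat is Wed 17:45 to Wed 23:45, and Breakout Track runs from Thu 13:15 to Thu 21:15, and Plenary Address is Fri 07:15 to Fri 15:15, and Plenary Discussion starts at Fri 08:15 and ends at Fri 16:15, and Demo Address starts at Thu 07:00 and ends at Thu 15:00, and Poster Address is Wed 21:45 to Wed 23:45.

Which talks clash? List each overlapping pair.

Breakout Track & Demo Address, Invited Chat & Poster Address, Plenary Address & Plenary Discussion

Sorted by start: Breakout Address, Invited Chat, Poster Address, Demo Address, Breakout Track, Plenary Address, Plenary Discussion.
Invited Chat starts after Breakout Address ends, so nothing later overlaps Breakout Address either.
Poster Address starts before Invited Chat ends → Invited Chat and Poster Address overlap.
Demo Address starts after Invited Chat ends, so nothing later overlaps Invited Chat either.
Demo Address starts after Poster Address ends, so nothing later overlaps Poster Address either.
Breakout Track starts before Demo Address ends → Demo Address and Breakout Track overlap.
Plenary Address starts after Demo Address ends, so nothing later overlaps Demo Address either.
Plenary Address starts after Breakout Track ends, so nothing later overlaps Breakout Track either.
Plenary Discussion starts before Plenary Address ends → Plenary Address and Plenary Discussion overlap.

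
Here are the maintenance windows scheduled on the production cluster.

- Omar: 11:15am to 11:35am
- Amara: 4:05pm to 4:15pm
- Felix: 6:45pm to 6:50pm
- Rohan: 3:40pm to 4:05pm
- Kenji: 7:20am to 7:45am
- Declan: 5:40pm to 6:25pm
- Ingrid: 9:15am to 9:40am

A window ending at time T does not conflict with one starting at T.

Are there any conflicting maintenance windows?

No

Two intervals overlap when each starts before the other ends.
Sorted by start: Kenji, Ingrid, Omar, Rohan, Amara, Declan, Felix.
Ingrid starts after Kenji ends, so nothing later overlaps Kenji either.
Omar starts after Ingrid ends, so nothing later overlaps Ingrid either.
Rohan starts after Omar ends, so nothing later overlaps Omar either.
Amara starts exactly when Rohan ends (back-to-back, no overlap), so nothing later overlaps Rohan either.
Declan starts after Amara ends, so nothing later overlaps Amara either.
Felix starts after Declan ends.
Every pair is clear; the schedule has no overlaps.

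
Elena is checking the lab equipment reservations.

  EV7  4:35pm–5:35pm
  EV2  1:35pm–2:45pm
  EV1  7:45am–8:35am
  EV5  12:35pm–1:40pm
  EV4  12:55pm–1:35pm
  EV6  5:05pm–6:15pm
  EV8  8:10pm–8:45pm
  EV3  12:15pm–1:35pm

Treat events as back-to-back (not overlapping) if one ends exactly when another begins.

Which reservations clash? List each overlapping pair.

EV2 & EV5, EV3 & EV4, EV3 & EV5, EV4 & EV5, EV6 & EV7

Two intervals overlap when each starts before the other ends.
Sorted by start: EV1, EV3, EV5, EV4, EV2, EV7, EV6, EV8.
EV3 starts after EV1 ends, so EV1 has no further overlaps.
EV5 starts before EV3 ends → EV3 and EV5 overlap.
EV4 starts before EV3 ends → EV3 and EV4 overlap.
EV2 starts exactly when EV3 ends (back-to-back, no overlap), so EV3 has no further overlaps.
EV4 starts before EV5 ends → EV5 and EV4 overlap.
EV2 starts before EV5 ends → EV5 and EV2 overlap.
EV7 starts after EV5 ends, so EV5 has no further overlaps.
EV2 starts exactly when EV4 ends (back-to-back, no overlap), so EV4 has no further overlaps.
EV7 starts after EV2 ends, so EV2 has no further overlaps.
EV6 starts before EV7 ends → EV7 and EV6 overlap.
EV8 starts after EV7 ends.
EV8 starts after EV6 ends.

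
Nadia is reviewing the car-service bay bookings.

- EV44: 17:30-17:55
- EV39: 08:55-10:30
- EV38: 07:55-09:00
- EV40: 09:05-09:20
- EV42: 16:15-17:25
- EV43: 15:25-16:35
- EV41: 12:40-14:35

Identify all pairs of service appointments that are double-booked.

Sorted by start: EV38, EV39, EV40, EV41, EV43, EV42, EV44.
EV39 starts before EV38 ends → EV38 and EV39 overlap.
EV40 starts after EV38 ends; EV38 is clear from here.
EV40 starts before EV39 ends → EV39 and EV40 overlap.
EV41 starts after EV39 ends; EV39 is clear from here.
EV41 starts after EV40 ends; EV40 is clear from here.
EV43 starts after EV41 ends; EV41 is clear from here.
EV42 starts before EV43 ends → EV43 and EV42 overlap.
EV44 starts after EV43 ends.
EV44 starts after EV42 ends.

EV38 & EV39, EV39 & EV40, EV42 & EV43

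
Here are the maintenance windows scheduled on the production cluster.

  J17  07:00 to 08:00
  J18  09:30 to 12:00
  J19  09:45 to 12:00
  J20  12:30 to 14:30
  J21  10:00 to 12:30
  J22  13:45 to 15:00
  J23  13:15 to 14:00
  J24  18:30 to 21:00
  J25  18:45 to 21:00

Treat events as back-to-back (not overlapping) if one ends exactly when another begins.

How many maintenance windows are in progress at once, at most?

3

Walk through starts and ends in time order (an end at T is processed before a start at T):
07:00 start J17 → 1
08:00 end J17 → 0
09:30 start J18 → 1
09:45 start J19 → 2
10:00 start J21 → 3
12:00 end J18 → 2
12:00 end J19 → 1
12:30 end J21 → 0
12:30 start J20 → 1
13:15 start J23 → 2
13:45 start J22 → 3
14:00 end J23 → 2
14:30 end J20 → 1
15:00 end J22 → 0
18:30 start J24 → 1
18:45 start J25 → 2
21:00 end J24 → 1
21:00 end J25 → 0
Peak is 3, at 10:00 (J18, J19, J21).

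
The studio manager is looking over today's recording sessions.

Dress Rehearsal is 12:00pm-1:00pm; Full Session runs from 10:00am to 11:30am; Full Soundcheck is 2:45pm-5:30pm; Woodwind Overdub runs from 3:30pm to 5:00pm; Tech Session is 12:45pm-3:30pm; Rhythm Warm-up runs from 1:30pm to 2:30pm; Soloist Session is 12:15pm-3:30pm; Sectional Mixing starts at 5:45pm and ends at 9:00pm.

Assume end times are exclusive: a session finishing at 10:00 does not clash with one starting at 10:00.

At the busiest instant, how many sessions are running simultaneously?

3

Sweep the timeline, counting +1 at each start and −1 at each end (ends before starts at a tie):
10:00am start Full Session → 1
11:30am end Full Session → 0
12:00pm start Dress Rehearsal → 1
12:15pm start Soloist Session → 2
12:45pm start Tech Session → 3
1:00pm end Dress Rehearsal → 2
1:30pm start Rhythm Warm-up → 3
2:30pm end Rhythm Warm-up → 2
2:45pm start Full Soundcheck → 3
3:30pm end Soloist Session → 2
3:30pm end Tech Session → 1
3:30pm start Woodwind Overdub → 2
5:00pm end Woodwind Overdub → 1
5:30pm end Full Soundcheck → 0
5:45pm start Sectional Mixing → 1
9:00pm end Sectional Mixing → 0
Peak is 3, at 12:45pm (Dress Rehearsal, Soloist Session, Tech Session).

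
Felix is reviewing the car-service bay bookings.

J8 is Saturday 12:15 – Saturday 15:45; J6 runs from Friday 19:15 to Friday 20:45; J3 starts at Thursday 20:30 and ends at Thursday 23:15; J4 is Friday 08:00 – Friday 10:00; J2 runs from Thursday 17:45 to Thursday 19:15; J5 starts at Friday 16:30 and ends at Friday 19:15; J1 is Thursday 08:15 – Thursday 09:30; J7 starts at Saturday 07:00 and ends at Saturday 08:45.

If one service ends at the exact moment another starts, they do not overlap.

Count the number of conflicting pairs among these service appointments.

Two intervals overlap when each starts before the other ends.
Sorted by start: J1, J2, J3, J4, J5, J6, J7, J8.
J2 starts after J1 ends — done with J1.
J3 starts after J2 ends — done with J2.
J4 starts after J3 ends — done with J3.
J5 starts after J4 ends — done with J4.
J6 starts exactly when J5 ends (back-to-back, no overlap) — done with J5.
J7 starts after J6 ends — done with J6.
J8 starts after J7 ends.
No pair overlaps.

0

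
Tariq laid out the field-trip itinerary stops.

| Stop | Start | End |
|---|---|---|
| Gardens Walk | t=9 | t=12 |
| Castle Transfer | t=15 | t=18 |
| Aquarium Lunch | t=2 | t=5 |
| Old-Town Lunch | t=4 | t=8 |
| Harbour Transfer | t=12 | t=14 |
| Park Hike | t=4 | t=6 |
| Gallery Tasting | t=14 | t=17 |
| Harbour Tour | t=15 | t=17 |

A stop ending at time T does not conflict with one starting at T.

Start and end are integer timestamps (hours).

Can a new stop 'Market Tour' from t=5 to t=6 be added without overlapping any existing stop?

No — it overlaps Old-Town Lunch, Park Hike

Aquarium Lunch: ends t=5 at or before Market Tour starts t=5 → clear.
Old-Town Lunch: starts t=4 before Market Tour ends t=6, and ends t=8 after Market Tour starts t=5 → overlap.
Park Hike: starts t=4 before Market Tour ends t=6, and ends t=6 after Market Tour starts t=5 → overlap.
Gardens Walk: starts t=9 at or after Market Tour ends t=6 → clear.
Harbour Transfer: starts t=12 at or after Market Tour ends t=6 → clear.
Gallery Tasting: starts t=14 at or after Market Tour ends t=6 → clear.
Harbour Tour: starts t=15 at or after Market Tour ends t=6 → clear.
Castle Transfer: starts t=15 at or after Market Tour ends t=6 → clear.
Market Tour overlaps Old-Town Lunch, Park Hike.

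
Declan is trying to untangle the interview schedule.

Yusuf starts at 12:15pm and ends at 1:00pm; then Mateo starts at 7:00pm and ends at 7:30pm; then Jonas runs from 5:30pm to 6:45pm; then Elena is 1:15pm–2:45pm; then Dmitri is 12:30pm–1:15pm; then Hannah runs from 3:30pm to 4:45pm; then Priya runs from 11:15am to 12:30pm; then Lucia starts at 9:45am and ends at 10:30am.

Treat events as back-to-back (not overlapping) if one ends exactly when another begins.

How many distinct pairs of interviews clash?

Sorted by start: Lucia, Priya, Yusuf, Dmitri, Elena, Hannah, Jonas, Mateo.
Priya starts after Lucia ends, so Lucia has no further overlaps.
Yusuf starts before Priya ends → Priya and Yusuf overlap.
Dmitri starts exactly when Priya ends (back-to-back, no overlap), so Priya has no further overlaps.
Dmitri starts before Yusuf ends → Yusuf and Dmitri overlap.
Elena starts after Yusuf ends, so Yusuf has no further overlaps.
Elena starts exactly when Dmitri ends (back-to-back, no overlap), so Dmitri has no further overlaps.
Hannah starts after Elena ends, so Elena has no further overlaps.
Jonas starts after Hannah ends, so Hannah has no further overlaps.
Mateo starts after Jonas ends.
Overlapping pairs: Dmitri & Yusuf, Priya & Yusuf — 2 in total.

2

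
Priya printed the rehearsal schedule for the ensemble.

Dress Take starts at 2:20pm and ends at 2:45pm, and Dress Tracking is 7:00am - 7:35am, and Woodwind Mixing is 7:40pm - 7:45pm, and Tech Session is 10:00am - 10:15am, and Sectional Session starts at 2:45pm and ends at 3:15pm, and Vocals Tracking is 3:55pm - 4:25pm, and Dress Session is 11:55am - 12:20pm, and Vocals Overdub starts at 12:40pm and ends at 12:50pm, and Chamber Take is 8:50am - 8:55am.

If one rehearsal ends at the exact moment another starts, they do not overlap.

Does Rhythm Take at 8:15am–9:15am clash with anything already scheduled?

Yes — it overlaps Chamber Take

Dress Tracking: ends 7:35am at or before Rhythm Take starts 8:15am → clear.
Chamber Take: starts 8:50am before Rhythm Take ends 9:15am, and ends 8:55am after Rhythm Take starts 8:15am → overlap.
Tech Session: starts 10:00am at or after Rhythm Take ends 9:15am → clear.
Dress Session: starts 11:55am at or after Rhythm Take ends 9:15am → clear.
Vocals Overdub: starts 12:40pm at or after Rhythm Take ends 9:15am → clear.
Dress Take: starts 2:20pm at or after Rhythm Take ends 9:15am → clear.
Sectional Session: starts 2:45pm at or after Rhythm Take ends 9:15am → clear.
Vocals Tracking: starts 3:55pm at or after Rhythm Take ends 9:15am → clear.
Woodwind Mixing: starts 7:40pm at or after Rhythm Take ends 9:15am → clear.
Rhythm Take overlaps Chamber Take.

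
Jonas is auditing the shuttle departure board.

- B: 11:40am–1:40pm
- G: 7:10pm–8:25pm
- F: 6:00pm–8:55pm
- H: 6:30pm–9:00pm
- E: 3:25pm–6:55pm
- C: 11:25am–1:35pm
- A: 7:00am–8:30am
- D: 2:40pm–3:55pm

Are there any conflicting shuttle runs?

Yes

Sorted by start: A, C, B, D, E, F, H, G.
C starts after A ends, so A has no further overlaps.
B starts before C ends → C and B overlap.
That's a conflict, so the schedule is not conflict-free.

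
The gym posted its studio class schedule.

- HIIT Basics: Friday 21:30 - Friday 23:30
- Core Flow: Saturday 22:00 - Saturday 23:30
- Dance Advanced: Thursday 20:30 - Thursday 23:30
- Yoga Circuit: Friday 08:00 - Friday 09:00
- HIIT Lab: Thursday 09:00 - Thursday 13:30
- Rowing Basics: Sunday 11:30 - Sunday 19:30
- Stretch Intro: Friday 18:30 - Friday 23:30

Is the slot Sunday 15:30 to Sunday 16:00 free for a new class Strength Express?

No — it overlaps Rowing Basics

HIIT Lab: ends Thursday 13:30 at or before Strength Express starts Sunday 15:30 → clear.
Dance Advanced: ends Thursday 23:30 at or before Strength Express starts Sunday 15:30 → clear.
Yoga Circuit: ends Friday 09:00 at or before Strength Express starts Sunday 15:30 → clear.
Stretch Intro: ends Friday 23:30 at or before Strength Express starts Sunday 15:30 → clear.
HIIT Basics: ends Friday 23:30 at or before Strength Express starts Sunday 15:30 → clear.
Core Flow: ends Saturday 23:30 at or before Strength Express starts Sunday 15:30 → clear.
Rowing Basics: starts Sunday 11:30 before Strength Express ends Sunday 16:00, and ends Sunday 19:30 after Strength Express starts Sunday 15:30 → overlap.
Strength Express overlaps Rowing Basics.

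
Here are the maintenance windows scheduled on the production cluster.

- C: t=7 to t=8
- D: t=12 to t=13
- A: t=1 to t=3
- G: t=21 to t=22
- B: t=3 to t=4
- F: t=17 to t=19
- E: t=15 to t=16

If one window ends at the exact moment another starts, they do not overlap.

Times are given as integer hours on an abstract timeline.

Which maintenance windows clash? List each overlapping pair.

Two intervals overlap when each starts before the other ends.
Sorted by start: A, B, C, D, E, F, G.
B starts exactly when A ends (back-to-back, no overlap) — done with A.
C starts after B ends — done with B.
D starts after C ends — done with C.
E starts after D ends — done with D.
F starts after E ends — done with E.
G starts after F ends.

no overlapping pairs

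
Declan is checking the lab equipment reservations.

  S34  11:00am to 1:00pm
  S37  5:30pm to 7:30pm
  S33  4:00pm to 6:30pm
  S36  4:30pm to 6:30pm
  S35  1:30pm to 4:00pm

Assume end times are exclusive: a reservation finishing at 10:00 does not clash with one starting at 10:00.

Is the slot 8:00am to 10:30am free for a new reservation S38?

S34: starts 11:00am at or after S38 ends 10:30am → clear.
S35: starts 1:30pm at or after S38 ends 10:30am → clear.
S33: starts 4:00pm at or after S38 ends 10:30am → clear.
S36: starts 4:30pm at or after S38 ends 10:30am → clear.
S37: starts 5:30pm at or after S38 ends 10:30am → clear.

Yes — the slot is free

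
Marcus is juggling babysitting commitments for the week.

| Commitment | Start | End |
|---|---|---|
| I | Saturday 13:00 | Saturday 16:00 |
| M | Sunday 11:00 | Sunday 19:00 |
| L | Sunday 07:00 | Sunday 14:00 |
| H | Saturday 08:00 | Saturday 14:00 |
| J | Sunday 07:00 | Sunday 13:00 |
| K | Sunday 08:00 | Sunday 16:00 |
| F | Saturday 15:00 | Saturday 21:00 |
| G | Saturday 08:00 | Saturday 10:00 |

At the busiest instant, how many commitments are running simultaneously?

4

Walk through starts and ends in time order (an end at T is processed before a start at T):
Saturday 08:00 start G → 1
Saturday 08:00 start H → 2
Saturday 10:00 end G → 1
Saturday 13:00 start I → 2
Saturday 14:00 end H → 1
Saturday 15:00 start F → 2
Saturday 16:00 end I → 1
Saturday 21:00 end F → 0
Sunday 07:00 start J → 1
Sunday 07:00 start L → 2
Sunday 08:00 start K → 3
Sunday 11:00 start M → 4
Sunday 13:00 end J → 3
Sunday 14:00 end L → 2
Sunday 16:00 end K → 1
Sunday 19:00 end M → 0
Peak is 4, at Sunday 11:00 (J, K, L, M).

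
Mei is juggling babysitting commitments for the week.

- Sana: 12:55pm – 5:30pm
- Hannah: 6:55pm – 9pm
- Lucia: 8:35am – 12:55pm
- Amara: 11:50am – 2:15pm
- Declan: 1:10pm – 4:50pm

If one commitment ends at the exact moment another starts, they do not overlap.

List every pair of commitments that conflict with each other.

Sorted by start: Lucia, Amara, Sana, Declan, Hannah.
Amara starts before Lucia ends → Lucia and Amara overlap.
Sana starts exactly when Lucia ends (back-to-back, no overlap), so nothing later overlaps Lucia either.
Sana starts before Amara ends → Amara and Sana overlap.
Declan starts before Amara ends → Amara and Declan overlap.
Hannah starts after Amara ends.
Declan starts before Sana ends → Sana and Declan overlap.
Hannah starts after Sana ends.
Hannah starts after Declan ends.

Amara & Declan, Amara & Lucia, Amara & Sana, Declan & Sana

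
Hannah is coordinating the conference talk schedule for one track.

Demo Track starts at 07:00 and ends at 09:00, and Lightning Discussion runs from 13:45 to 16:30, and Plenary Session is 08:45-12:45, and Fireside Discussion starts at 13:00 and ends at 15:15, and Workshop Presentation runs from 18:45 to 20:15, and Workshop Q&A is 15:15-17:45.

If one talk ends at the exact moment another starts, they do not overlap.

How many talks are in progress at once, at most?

Sweep the timeline, counting +1 at each start and −1 at each end (ends before starts at a tie):
07:00 start Demo Track → 1
08:45 start Plenary Session → 2
09:00 end Demo Track → 1
12:45 end Plenary Session → 0
13:00 start Fireside Discussion → 1
13:45 start Lightning Discussion → 2
15:15 end Fireside Discussion → 1
15:15 start Workshop Q&A → 2
16:30 end Lightning Discussion → 1
17:45 end Workshop Q&A → 0
18:45 start Workshop Presentation → 1
20:15 end Workshop Presentation → 0
Peak is 2, at 08:45 (Demo Track, Plenary Session).

2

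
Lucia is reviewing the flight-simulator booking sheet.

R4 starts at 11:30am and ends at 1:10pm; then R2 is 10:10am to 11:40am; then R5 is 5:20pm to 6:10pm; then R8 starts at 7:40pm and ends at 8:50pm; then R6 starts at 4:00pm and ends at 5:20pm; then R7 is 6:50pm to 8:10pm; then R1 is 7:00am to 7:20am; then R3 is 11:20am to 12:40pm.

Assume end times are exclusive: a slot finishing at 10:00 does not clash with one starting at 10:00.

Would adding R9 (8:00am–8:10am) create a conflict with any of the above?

No — it doesn't clash with anything

R1: ends 7:20am at or before R9 starts 8:00am → clear.
R2: starts 10:10am at or after R9 ends 8:10am → clear.
R3: starts 11:20am at or after R9 ends 8:10am → clear.
R4: starts 11:30am at or after R9 ends 8:10am → clear.
R6: starts 4:00pm at or after R9 ends 8:10am → clear.
R5: starts 5:20pm at or after R9 ends 8:10am → clear.
R7: starts 6:50pm at or after R9 ends 8:10am → clear.
R8: starts 7:40pm at or after R9 ends 8:10am → clear.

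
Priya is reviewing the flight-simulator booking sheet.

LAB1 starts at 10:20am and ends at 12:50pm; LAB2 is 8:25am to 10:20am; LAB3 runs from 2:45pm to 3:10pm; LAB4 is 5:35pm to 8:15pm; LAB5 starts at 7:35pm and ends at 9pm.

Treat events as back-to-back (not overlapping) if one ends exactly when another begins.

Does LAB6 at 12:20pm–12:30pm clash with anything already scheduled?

LAB2: ends 10:20am at or before LAB6 starts 12:20pm → clear.
LAB1: starts 10:20am before LAB6 ends 12:30pm, and ends 12:50pm after LAB6 starts 12:20pm → overlap.
LAB3: starts 2:45pm at or after LAB6 ends 12:30pm → clear.
LAB4: starts 5:35pm at or after LAB6 ends 12:30pm → clear.
LAB5: starts 7:35pm at or after LAB6 ends 12:30pm → clear.
LAB6 overlaps LAB1.

Yes — it overlaps LAB1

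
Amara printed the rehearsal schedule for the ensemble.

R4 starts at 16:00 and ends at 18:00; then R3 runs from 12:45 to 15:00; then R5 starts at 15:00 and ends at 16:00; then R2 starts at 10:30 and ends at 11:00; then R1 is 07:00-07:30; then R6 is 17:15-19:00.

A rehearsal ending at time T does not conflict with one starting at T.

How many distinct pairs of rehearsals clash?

1

Two intervals overlap when each starts before the other ends.
Sorted by start: R1, R2, R3, R5, R4, R6.
R2 starts after R1 ends; R1 is clear from here.
R3 starts after R2 ends; R2 is clear from here.
R5 starts exactly when R3 ends (back-to-back, no overlap); R3 is clear from here.
R4 starts exactly when R5 ends (back-to-back, no overlap); R5 is clear from here.
R6 starts before R4 ends → R4 and R6 overlap.
Overlapping pairs: R4 & R6 — 1 in total.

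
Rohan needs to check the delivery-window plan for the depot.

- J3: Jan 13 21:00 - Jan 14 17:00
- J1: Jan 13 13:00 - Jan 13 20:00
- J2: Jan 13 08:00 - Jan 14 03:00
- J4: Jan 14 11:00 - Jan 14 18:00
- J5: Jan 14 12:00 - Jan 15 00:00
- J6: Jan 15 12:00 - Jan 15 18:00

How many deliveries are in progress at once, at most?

Sort all start/end points and keep a running count:
Jan 13 08:00 start J2 → 1
Jan 13 13:00 start J1 → 2
Jan 13 20:00 end J1 → 1
Jan 13 21:00 start J3 → 2
Jan 14 03:00 end J2 → 1
Jan 14 11:00 start J4 → 2
Jan 14 12:00 start J5 → 3
Jan 14 17:00 end J3 → 2
Jan 14 18:00 end J4 → 1
Jan 15 00:00 end J5 → 0
Jan 15 12:00 start J6 → 1
Jan 15 18:00 end J6 → 0
Peak is 3, at Jan 14 12:00 (J3, J4, J5).

3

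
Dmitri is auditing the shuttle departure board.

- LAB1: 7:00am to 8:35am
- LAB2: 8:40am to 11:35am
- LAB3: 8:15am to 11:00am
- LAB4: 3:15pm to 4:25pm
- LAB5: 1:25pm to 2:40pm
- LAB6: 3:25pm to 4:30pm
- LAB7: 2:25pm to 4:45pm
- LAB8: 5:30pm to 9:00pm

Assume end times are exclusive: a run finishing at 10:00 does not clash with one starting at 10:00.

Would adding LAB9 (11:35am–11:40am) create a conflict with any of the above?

LAB1: ends 8:35am at or before LAB9 starts 11:35am → clear.
LAB3: ends 11:00am at or before LAB9 starts 11:35am → clear.
LAB2: ends 11:35am at or before LAB9 starts 11:35am → clear.
LAB5: starts 1:25pm at or after LAB9 ends 11:40am → clear.
LAB7: starts 2:25pm at or after LAB9 ends 11:40am → clear.
LAB4: starts 3:15pm at or after LAB9 ends 11:40am → clear.
LAB6: starts 3:25pm at or after LAB9 ends 11:40am → clear.
LAB8: starts 5:30pm at or after LAB9 ends 11:40am → clear.

No — it doesn't clash with anything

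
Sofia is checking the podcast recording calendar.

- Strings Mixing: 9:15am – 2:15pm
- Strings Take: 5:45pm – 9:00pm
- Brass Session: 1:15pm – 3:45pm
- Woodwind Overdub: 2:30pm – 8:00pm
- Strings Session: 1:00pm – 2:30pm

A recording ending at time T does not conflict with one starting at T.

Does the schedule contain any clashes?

Yes

Sorted by start: Strings Mixing, Strings Session, Brass Session, Woodwind Overdub, Strings Take.
Strings Session starts before Strings Mixing ends → Strings Mixing and Strings Session overlap.
That's a conflict, so the schedule is not conflict-free.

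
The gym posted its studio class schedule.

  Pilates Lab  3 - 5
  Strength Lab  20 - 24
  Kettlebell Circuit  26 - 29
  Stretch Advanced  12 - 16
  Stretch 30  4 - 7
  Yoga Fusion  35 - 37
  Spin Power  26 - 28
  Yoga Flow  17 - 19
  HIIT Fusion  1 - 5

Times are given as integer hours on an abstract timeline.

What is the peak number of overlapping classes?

3

Sweep the timeline, counting +1 at each start and −1 at each end (ends before starts at a tie):
1 start HIIT Fusion → 1
3 start Pilates Lab → 2
4 start Stretch 30 → 3
5 end HIIT Fusion → 2
5 end Pilates Lab → 1
7 end Stretch 30 → 0
12 start Stretch Advanced → 1
16 end Stretch Advanced → 0
17 start Yoga Flow → 1
19 end Yoga Flow → 0
20 start Strength Lab → 1
24 end Strength Lab → 0
26 start Kettlebell Circuit → 1
26 start Spin Power → 2
28 end Spin Power → 1
29 end Kettlebell Circuit → 0
35 start Yoga Fusion → 1
37 end Yoga Fusion → 0
Peak is 3, at 4 (HIIT Fusion, Pilates Lab, Stretch 30).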